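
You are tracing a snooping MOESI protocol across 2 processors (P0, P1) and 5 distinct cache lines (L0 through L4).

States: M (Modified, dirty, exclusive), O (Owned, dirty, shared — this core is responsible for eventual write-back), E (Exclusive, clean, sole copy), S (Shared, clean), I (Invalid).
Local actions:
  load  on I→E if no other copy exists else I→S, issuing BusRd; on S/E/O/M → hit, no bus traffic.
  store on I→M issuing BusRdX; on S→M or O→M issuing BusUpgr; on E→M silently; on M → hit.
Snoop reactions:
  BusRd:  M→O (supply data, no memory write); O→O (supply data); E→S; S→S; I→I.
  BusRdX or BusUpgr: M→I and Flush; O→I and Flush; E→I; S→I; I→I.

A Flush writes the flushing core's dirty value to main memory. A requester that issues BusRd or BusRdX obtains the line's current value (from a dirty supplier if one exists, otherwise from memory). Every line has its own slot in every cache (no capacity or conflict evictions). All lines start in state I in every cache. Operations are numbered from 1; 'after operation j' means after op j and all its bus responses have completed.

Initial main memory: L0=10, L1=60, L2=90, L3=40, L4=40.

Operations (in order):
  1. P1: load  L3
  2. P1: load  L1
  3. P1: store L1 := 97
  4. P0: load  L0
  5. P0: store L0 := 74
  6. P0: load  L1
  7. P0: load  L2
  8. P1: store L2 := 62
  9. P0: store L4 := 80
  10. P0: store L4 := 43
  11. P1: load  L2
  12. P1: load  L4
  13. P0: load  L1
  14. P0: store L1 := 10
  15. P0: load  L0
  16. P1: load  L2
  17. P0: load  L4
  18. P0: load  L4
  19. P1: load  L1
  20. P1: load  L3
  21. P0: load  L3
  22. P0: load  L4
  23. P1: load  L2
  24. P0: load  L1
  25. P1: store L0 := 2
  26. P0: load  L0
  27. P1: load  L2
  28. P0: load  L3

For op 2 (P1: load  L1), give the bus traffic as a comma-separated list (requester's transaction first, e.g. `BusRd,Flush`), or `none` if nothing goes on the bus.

bus = BusRd

  op1 P1: load  L3 → I/E on L3; bus BusRd; mem=40
  op2 P1: load  L1 → I/E on L1; bus BusRd; mem=60
  op3 P1: store L1 := 97 → I/M on L1; bus (none); mem=60
  op4 P0: load  L0 → E/I on L0; bus BusRd; mem=10
  op5 P0: store L0 := 74 → M/I on L0; bus (none); mem=10
  op6 P0: load  L1 → S/O on L1; bus BusRd; mem=60
  op7 P0: load  L2 → E/I on L2; bus BusRd; mem=90
  op8 P1: store L2 := 62 → I/M on L2; bus BusRdX; mem=90
  op9 P0: store L4 := 80 → M/I on L4; bus BusRdX; mem=40
  op10 P0: store L4 := 43 → M/I on L4; bus (none); mem=40
  op11 P1: load  L2 → I/M on L2; bus (none); mem=90
  op12 P1: load  L4 → O/S on L4; bus BusRd; mem=40
  op13 P0: load  L1 → S/O on L1; bus (none); mem=60
  op14 P0: store L1 := 10 → M/I on L1; bus BusUpgr Flush; mem=97
  op15 P0: load  L0 → M/I on L0; bus (none); mem=10
  op16 P1: load  L2 → I/M on L2; bus (none); mem=90
  op17 P0: load  L4 → O/S on L4; bus (none); mem=40
  op18 P0: load  L4 → O/S on L4; bus (none); mem=40
  op19 P1: load  L1 → O/S on L1; bus BusRd; mem=97
  op20 P1: load  L3 → I/E on L3; bus (none); mem=40
  op21 P0: load  L3 → S/S on L3; bus BusRd; mem=40
  op22 P0: load  L4 → O/S on L4; bus (none); mem=40
  op23 P1: load  L2 → I/M on L2; bus (none); mem=90
  op24 P0: load  L1 → O/S on L1; bus (none); mem=97
  op25 P1: store L0 := 2 → I/M on L0; bus BusRdX Flush; mem=74
  op26 P0: load  L0 → S/O on L0; bus BusRd; mem=74
  op27 P1: load  L2 → I/M on L2; bus (none); mem=90
  op28 P0: load  L3 → S/S on L3; bus (none); mem=40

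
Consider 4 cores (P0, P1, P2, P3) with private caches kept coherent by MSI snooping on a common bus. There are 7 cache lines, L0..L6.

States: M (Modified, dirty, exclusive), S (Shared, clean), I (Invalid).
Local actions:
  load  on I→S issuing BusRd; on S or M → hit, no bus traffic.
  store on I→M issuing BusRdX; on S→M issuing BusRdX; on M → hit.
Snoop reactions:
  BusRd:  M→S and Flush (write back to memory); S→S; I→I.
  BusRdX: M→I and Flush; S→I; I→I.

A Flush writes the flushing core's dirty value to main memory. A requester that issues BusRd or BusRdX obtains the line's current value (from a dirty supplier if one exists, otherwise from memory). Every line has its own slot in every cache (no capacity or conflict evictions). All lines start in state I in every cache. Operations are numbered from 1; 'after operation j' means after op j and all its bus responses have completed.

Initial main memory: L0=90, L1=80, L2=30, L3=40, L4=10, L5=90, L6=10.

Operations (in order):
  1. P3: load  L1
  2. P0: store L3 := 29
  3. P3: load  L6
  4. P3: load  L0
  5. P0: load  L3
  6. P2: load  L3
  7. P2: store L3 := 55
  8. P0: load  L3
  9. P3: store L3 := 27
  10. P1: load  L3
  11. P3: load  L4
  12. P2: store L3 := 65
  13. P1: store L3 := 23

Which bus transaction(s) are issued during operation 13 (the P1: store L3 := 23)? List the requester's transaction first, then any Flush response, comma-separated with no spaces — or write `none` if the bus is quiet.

[1] P3: load  L1 | P0:I, P1:I, P2:I, P3:S(80) | bus: BusRd
[2] P0: store L3 := 29 | P0:M(29), P1:I, P2:I, P3:I | bus: BusRdX
[3] P3: load  L6 | P0:I, P1:I, P2:I, P3:S(10) | bus: BusRd
[4] P3: load  L0 | P0:I, P1:I, P2:I, P3:S(90) | bus: BusRd
[5] P0: load  L3 | P0:M(29), P1:I, P2:I, P3:I | bus: none
[6] P2: load  L3 | P0:S(29), P1:I, P2:S(29), P3:I | bus: BusRd,Flush
[7] P2: store L3 := 55 | P0:I, P1:I, P2:M(55), P3:I | bus: BusRdX
[8] P0: load  L3 | P0:S(55), P1:I, P2:S(55), P3:I | bus: BusRd,Flush
[9] P3: store L3 := 27 | P0:I, P1:I, P2:I, P3:M(27) | bus: BusRdX
[10] P1: load  L3 | P0:I, P1:S(27), P2:I, P3:S(27) | bus: BusRd,Flush
[11] P3: load  L4 | P0:I, P1:I, P2:I, P3:S(10) | bus: BusRd
[12] P2: store L3 := 65 | P0:I, P1:I, P2:M(65), P3:I | bus: BusRdX
[13] P1: store L3 := 23 | P0:I, P1:M(23), P2:I, P3:I | bus: BusRdX,Flush

bus = BusRdX,Flush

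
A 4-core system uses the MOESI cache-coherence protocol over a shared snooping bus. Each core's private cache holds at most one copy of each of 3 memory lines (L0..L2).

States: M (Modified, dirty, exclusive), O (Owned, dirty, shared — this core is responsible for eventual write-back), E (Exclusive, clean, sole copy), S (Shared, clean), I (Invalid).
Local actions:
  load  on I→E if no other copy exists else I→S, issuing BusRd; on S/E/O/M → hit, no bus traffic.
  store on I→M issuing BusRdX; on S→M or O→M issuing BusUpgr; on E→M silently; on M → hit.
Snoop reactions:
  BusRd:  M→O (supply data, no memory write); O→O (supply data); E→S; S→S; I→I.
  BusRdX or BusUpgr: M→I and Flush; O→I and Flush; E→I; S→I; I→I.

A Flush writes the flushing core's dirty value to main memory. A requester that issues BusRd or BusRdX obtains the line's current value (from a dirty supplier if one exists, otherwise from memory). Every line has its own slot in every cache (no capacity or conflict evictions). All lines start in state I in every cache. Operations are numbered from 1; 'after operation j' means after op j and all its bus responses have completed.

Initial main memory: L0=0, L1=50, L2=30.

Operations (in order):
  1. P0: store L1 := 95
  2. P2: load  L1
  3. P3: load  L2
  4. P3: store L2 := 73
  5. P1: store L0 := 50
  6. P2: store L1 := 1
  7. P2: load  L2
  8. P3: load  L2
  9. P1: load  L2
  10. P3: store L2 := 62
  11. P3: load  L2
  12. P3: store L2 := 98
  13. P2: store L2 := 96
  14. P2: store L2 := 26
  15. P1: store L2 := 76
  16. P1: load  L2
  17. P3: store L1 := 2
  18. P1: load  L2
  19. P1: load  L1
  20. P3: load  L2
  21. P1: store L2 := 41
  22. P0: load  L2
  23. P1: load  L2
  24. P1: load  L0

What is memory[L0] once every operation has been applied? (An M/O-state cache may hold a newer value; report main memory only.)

memory[L0] = 0

[1] P0: store L1 := 95 | P0:M(95), P1:I, P2:I, P3:I | bus: BusRdX
[2] P2: load  L1 | P0:O(95), P1:I, P2:S(95), P3:I | bus: BusRd
[3] P3: load  L2 | P0:I, P1:I, P2:I, P3:E(30) | bus: BusRd
[4] P3: store L2 := 73 | P0:I, P1:I, P2:I, P3:M(73) | bus: none
[5] P1: store L0 := 50 | P0:I, P1:M(50), P2:I, P3:I | bus: BusRdX
[6] P2: store L1 := 1 | P0:I, P1:I, P2:M(1), P3:I | bus: BusUpgr,Flush
[7] P2: load  L2 | P0:I, P1:I, P2:S(73), P3:O(73) | bus: BusRd
[8] P3: load  L2 | P0:I, P1:I, P2:S(73), P3:O(73) | bus: none
[9] P1: load  L2 | P0:I, P1:S(73), P2:S(73), P3:O(73) | bus: BusRd
[10] P3: store L2 := 62 | P0:I, P1:I, P2:I, P3:M(62) | bus: BusUpgr
[11] P3: load  L2 | P0:I, P1:I, P2:I, P3:M(62) | bus: none
[12] P3: store L2 := 98 | P0:I, P1:I, P2:I, P3:M(98) | bus: none
[13] P2: store L2 := 96 | P0:I, P1:I, P2:M(96), P3:I | bus: BusRdX,Flush
[14] P2: store L2 := 26 | P0:I, P1:I, P2:M(26), P3:I | bus: none
[15] P1: store L2 := 76 | P0:I, P1:M(76), P2:I, P3:I | bus: BusRdX,Flush
[16] P1: load  L2 | P0:I, P1:M(76), P2:I, P3:I | bus: none
[17] P3: store L1 := 2 | P0:I, P1:I, P2:I, P3:M(2) | bus: BusRdX,Flush
[18] P1: load  L2 | P0:I, P1:M(76), P2:I, P3:I | bus: none
[19] P1: load  L1 | P0:I, P1:S(2), P2:I, P3:O(2) | bus: BusRd
[20] P3: load  L2 | P0:I, P1:O(76), P2:I, P3:S(76) | bus: BusRd
[21] P1: store L2 := 41 | P0:I, P1:M(41), P2:I, P3:I | bus: BusUpgr
[22] P0: load  L2 | P0:S(41), P1:O(41), P2:I, P3:I | bus: BusRd
[23] P1: load  L2 | P0:S(41), P1:O(41), P2:I, P3:I | bus: none
[24] P1: load  L0 | P0:I, P1:M(50), P2:I, P3:I | bus: none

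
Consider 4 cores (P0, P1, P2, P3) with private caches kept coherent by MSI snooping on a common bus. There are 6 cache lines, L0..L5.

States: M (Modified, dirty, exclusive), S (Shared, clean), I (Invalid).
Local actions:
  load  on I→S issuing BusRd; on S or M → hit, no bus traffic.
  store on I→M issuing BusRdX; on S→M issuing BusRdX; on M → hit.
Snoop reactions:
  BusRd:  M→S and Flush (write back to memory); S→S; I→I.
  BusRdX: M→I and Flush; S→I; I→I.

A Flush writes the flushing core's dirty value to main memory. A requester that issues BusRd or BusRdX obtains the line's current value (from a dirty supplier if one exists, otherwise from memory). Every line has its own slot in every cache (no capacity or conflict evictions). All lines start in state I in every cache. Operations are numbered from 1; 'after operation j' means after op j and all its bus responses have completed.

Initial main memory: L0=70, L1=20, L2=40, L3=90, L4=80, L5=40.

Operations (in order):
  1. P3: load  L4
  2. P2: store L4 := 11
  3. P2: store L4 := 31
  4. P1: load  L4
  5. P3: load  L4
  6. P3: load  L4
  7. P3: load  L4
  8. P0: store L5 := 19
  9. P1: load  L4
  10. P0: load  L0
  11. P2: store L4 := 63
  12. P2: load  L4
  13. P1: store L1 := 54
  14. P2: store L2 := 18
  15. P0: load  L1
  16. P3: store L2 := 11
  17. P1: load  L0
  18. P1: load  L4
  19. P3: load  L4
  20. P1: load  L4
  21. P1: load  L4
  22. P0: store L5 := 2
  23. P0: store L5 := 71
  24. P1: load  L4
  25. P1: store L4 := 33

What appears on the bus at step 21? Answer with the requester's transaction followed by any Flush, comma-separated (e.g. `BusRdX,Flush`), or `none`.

step 1: P3: load  L4  ⟶  IIIS  (L4)  txn=BusRd  M[L4]=80
step 2: P2: store L4 := 11  ⟶  IIMI  (L4)  txn=BusRdX  M[L4]=80
step 3: P2: store L4 := 31  ⟶  IIMI  (L4)  txn=∅  M[L4]=80
step 4: P1: load  L4  ⟶  ISSI  (L4)  txn=BusRd+Flush  M[L4]=31
step 5: P3: load  L4  ⟶  ISSS  (L4)  txn=BusRd  M[L4]=31
step 6: P3: load  L4  ⟶  ISSS  (L4)  txn=∅  M[L4]=31
step 7: P3: load  L4  ⟶  ISSS  (L4)  txn=∅  M[L4]=31
step 8: P0: store L5 := 19  ⟶  MIII  (L5)  txn=BusRdX  M[L5]=40
step 9: P1: load  L4  ⟶  ISSS  (L4)  txn=∅  M[L4]=31
step 10: P0: load  L0  ⟶  SIII  (L0)  txn=BusRd  M[L0]=70
step 11: P2: store L4 := 63  ⟶  IIMI  (L4)  txn=BusRdX  M[L4]=31
step 12: P2: load  L4  ⟶  IIMI  (L4)  txn=∅  M[L4]=31
step 13: P1: store L1 := 54  ⟶  IMII  (L1)  txn=BusRdX  M[L1]=20
step 14: P2: store L2 := 18  ⟶  IIMI  (L2)  txn=BusRdX  M[L2]=40
step 15: P0: load  L1  ⟶  SSII  (L1)  txn=BusRd+Flush  M[L1]=54
step 16: P3: store L2 := 11  ⟶  IIIM  (L2)  txn=BusRdX+Flush  M[L2]=18
step 17: P1: load  L0  ⟶  SSII  (L0)  txn=BusRd  M[L0]=70
step 18: P1: load  L4  ⟶  ISSI  (L4)  txn=BusRd+Flush  M[L4]=63
step 19: P3: load  L4  ⟶  ISSS  (L4)  txn=BusRd  M[L4]=63
step 20: P1: load  L4  ⟶  ISSS  (L4)  txn=∅  M[L4]=63
step 21: P1: load  L4  ⟶  ISSS  (L4)  txn=∅  M[L4]=63
step 22: P0: store L5 := 2  ⟶  MIII  (L5)  txn=∅  M[L5]=40
step 23: P0: store L5 := 71  ⟶  MIII  (L5)  txn=∅  M[L5]=40
step 24: P1: load  L4  ⟶  ISSS  (L4)  txn=∅  M[L4]=63
step 25: P1: store L4 := 33  ⟶  IMII  (L4)  txn=BusRdX  M[L4]=63

bus = none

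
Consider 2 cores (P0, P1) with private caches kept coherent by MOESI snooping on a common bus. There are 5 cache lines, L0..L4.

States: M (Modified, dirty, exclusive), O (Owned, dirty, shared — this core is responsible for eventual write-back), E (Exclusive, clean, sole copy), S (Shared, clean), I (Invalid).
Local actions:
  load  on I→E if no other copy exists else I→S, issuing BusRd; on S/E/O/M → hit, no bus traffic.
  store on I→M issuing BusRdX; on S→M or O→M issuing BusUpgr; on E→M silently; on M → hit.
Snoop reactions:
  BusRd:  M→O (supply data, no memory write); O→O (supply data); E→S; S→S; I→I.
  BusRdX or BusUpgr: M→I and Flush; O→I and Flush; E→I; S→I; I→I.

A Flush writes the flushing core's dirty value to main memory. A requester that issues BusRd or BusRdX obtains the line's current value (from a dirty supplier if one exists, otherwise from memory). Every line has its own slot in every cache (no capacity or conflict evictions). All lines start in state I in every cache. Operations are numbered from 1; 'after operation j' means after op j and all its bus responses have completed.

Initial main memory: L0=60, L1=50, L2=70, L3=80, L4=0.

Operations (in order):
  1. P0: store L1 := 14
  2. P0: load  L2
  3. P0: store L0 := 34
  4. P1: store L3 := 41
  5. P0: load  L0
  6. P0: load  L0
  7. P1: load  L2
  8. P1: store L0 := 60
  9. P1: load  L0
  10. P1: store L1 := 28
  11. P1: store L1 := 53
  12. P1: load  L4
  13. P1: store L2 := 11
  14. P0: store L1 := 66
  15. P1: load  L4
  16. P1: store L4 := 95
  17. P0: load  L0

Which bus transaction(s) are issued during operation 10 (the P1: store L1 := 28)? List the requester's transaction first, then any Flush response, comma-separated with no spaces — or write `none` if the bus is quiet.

bus = BusRdX,Flush

[1] P0: store L1 := 14 | P0:M(14), P1:I | bus: BusRdX
[2] P0: load  L2 | P0:E(70), P1:I | bus: BusRd
[3] P0: store L0 := 34 | P0:M(34), P1:I | bus: BusRdX
[4] P1: store L3 := 41 | P0:I, P1:M(41) | bus: BusRdX
[5] P0: load  L0 | P0:M(34), P1:I | bus: none
[6] P0: load  L0 | P0:M(34), P1:I | bus: none
[7] P1: load  L2 | P0:S(70), P1:S(70) | bus: BusRd
[8] P1: store L0 := 60 | P0:I, P1:M(60) | bus: BusRdX,Flush
[9] P1: load  L0 | P0:I, P1:M(60) | bus: none
[10] P1: store L1 := 28 | P0:I, P1:M(28) | bus: BusRdX,Flush
[11] P1: store L1 := 53 | P0:I, P1:M(53) | bus: none
[12] P1: load  L4 | P0:I, P1:E(0) | bus: BusRd
[13] P1: store L2 := 11 | P0:I, P1:M(11) | bus: BusUpgr
[14] P0: store L1 := 66 | P0:M(66), P1:I | bus: BusRdX,Flush
[15] P1: load  L4 | P0:I, P1:E(0) | bus: none
[16] P1: store L4 := 95 | P0:I, P1:M(95) | bus: none
[17] P0: load  L0 | P0:S(60), P1:O(60) | bus: BusRd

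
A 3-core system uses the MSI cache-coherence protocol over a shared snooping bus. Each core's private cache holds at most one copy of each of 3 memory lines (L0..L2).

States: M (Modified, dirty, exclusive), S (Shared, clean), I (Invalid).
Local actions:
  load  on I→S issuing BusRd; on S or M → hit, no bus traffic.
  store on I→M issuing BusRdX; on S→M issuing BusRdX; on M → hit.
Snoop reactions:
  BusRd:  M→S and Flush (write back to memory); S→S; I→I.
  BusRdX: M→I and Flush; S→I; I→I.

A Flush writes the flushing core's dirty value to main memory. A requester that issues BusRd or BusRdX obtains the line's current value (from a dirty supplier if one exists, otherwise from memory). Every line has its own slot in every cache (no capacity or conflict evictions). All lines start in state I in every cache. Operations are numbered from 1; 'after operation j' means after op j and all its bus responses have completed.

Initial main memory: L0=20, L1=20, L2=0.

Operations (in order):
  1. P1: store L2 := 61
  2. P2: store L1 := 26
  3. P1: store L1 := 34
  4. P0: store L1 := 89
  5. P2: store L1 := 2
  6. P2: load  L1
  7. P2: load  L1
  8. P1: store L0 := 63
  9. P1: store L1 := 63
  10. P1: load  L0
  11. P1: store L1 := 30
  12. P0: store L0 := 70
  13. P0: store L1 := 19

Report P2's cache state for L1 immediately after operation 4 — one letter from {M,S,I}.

  op1 P1: store L2 := 61 → I/M/I on L2; bus BusRdX; mem=0
  op2 P2: store L1 := 26 → I/I/M on L1; bus BusRdX; mem=20
  op3 P1: store L1 := 34 → I/M/I on L1; bus BusRdX Flush; mem=26
  op4 P0: store L1 := 89 → M/I/I on L1; bus BusRdX Flush; mem=34
  op5 P2: store L1 := 2 → I/I/M on L1; bus BusRdX Flush; mem=89
  op6 P2: load  L1 → I/I/M on L1; bus (none); mem=89
  op7 P2: load  L1 → I/I/M on L1; bus (none); mem=89
  op8 P1: store L0 := 63 → I/M/I on L0; bus BusRdX; mem=20
  op9 P1: store L1 := 63 → I/M/I on L1; bus BusRdX Flush; mem=2
  op10 P1: load  L0 → I/M/I on L0; bus (none); mem=20
  op11 P1: store L1 := 30 → I/M/I on L1; bus (none); mem=2
  op12 P0: store L0 := 70 → M/I/I on L0; bus BusRdX Flush; mem=63
  op13 P0: store L1 := 19 → M/I/I on L1; bus BusRdX Flush; mem=30

state = I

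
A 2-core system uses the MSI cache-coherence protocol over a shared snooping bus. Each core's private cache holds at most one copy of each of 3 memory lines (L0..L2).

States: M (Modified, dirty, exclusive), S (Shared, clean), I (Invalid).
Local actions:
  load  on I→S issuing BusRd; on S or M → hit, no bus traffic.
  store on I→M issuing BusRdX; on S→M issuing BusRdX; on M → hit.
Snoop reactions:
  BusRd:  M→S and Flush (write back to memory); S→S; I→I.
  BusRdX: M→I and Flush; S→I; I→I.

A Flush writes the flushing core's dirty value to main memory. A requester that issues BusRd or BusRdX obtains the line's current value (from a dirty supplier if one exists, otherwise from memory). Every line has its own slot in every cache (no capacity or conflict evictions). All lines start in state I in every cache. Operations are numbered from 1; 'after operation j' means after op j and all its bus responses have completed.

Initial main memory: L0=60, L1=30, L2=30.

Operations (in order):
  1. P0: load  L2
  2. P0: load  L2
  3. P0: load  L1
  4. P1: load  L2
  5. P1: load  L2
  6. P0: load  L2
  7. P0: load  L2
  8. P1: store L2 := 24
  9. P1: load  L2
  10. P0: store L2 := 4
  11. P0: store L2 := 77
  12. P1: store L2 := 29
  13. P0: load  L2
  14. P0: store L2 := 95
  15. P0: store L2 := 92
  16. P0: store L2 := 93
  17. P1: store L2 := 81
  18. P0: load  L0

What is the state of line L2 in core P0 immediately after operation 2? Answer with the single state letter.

step 1: P0: load  L2  ⟶  SI  (L2)  txn=BusRd  M[L2]=30
step 2: P0: load  L2  ⟶  SI  (L2)  txn=∅  M[L2]=30
step 3: P0: load  L1  ⟶  SI  (L1)  txn=BusRd  M[L1]=30
step 4: P1: load  L2  ⟶  SS  (L2)  txn=BusRd  M[L2]=30
step 5: P1: load  L2  ⟶  SS  (L2)  txn=∅  M[L2]=30
step 6: P0: load  L2  ⟶  SS  (L2)  txn=∅  M[L2]=30
step 7: P0: load  L2  ⟶  SS  (L2)  txn=∅  M[L2]=30
step 8: P1: store L2 := 24  ⟶  IM  (L2)  txn=BusRdX  M[L2]=30
step 9: P1: load  L2  ⟶  IM  (L2)  txn=∅  M[L2]=30
step 10: P0: store L2 := 4  ⟶  MI  (L2)  txn=BusRdX+Flush  M[L2]=24
step 11: P0: store L2 := 77  ⟶  MI  (L2)  txn=∅  M[L2]=24
step 12: P1: store L2 := 29  ⟶  IM  (L2)  txn=BusRdX+Flush  M[L2]=77
step 13: P0: load  L2  ⟶  SS  (L2)  txn=BusRd+Flush  M[L2]=29
step 14: P0: store L2 := 95  ⟶  MI  (L2)  txn=BusRdX  M[L2]=29
step 15: P0: store L2 := 92  ⟶  MI  (L2)  txn=∅  M[L2]=29
step 16: P0: store L2 := 93  ⟶  MI  (L2)  txn=∅  M[L2]=29
step 17: P1: store L2 := 81  ⟶  IM  (L2)  txn=BusRdX+Flush  M[L2]=93
step 18: P0: load  L0  ⟶  SI  (L0)  txn=BusRd  M[L0]=60

state = S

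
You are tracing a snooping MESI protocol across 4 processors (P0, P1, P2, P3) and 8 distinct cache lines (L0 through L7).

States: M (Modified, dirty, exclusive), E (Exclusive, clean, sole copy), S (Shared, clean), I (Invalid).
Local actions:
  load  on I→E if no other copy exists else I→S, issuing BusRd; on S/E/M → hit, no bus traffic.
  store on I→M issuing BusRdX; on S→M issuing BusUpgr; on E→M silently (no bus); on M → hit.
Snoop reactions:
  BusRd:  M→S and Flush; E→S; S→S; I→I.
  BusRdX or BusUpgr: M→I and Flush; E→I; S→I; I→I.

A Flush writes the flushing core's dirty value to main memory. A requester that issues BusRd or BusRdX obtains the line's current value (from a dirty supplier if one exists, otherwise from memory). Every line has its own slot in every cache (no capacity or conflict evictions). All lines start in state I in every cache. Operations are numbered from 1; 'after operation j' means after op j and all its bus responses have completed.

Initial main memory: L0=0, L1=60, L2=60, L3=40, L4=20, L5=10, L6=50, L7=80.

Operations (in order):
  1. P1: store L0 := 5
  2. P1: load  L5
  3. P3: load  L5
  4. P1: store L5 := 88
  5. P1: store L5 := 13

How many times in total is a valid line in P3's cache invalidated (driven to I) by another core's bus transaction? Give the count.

invalidations = 1

[1] P1: store L0 := 5 | P0:I, P1:M(5), P2:I, P3:I | bus: BusRdX
[2] P1: load  L5 | P0:I, P1:E(10), P2:I, P3:I | bus: BusRd
[3] P3: load  L5 | P0:I, P1:S(10), P2:I, P3:S(10) | bus: BusRd
[4] P1: store L5 := 88 | P0:I, P1:M(88), P2:I, P3:I | bus: BusUpgr
[5] P1: store L5 := 13 | P0:I, P1:M(13), P2:I, P3:I | bus: none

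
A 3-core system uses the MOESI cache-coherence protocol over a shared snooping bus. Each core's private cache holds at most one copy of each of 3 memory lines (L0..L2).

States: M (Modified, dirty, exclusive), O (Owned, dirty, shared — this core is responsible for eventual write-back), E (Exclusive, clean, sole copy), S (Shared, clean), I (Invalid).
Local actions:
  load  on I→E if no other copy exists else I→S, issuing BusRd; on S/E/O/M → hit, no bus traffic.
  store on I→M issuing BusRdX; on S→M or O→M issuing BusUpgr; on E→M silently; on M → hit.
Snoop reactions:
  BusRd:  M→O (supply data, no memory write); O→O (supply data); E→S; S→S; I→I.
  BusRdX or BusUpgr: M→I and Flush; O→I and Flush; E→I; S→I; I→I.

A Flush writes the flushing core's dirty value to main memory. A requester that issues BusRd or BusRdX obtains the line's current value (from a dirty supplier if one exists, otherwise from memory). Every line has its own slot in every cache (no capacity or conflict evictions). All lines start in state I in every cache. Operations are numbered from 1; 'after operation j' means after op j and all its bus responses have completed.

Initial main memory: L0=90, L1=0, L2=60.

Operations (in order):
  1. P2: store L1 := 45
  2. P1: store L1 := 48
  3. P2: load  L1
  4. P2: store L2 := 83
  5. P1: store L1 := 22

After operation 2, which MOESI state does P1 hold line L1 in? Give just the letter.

state = M

1. P2: store L1 := 45  bus=[BusRdX]  L1: P0=I P1=I P2=M  mem[L1]=0
2. P1: store L1 := 48  bus=[BusRdX,Flush]  L1: P0=I P1=M P2=I  mem[L1]=45
3. P2: load  L1  bus=[BusRd]  L1: P0=I P1=O P2=S  mem[L1]=45
4. P2: store L2 := 83  bus=[BusRdX]  L2: P0=I P1=I P2=M  mem[L2]=60
5. P1: store L1 := 22  bus=[BusUpgr]  L1: P0=I P1=M P2=I  mem[L1]=45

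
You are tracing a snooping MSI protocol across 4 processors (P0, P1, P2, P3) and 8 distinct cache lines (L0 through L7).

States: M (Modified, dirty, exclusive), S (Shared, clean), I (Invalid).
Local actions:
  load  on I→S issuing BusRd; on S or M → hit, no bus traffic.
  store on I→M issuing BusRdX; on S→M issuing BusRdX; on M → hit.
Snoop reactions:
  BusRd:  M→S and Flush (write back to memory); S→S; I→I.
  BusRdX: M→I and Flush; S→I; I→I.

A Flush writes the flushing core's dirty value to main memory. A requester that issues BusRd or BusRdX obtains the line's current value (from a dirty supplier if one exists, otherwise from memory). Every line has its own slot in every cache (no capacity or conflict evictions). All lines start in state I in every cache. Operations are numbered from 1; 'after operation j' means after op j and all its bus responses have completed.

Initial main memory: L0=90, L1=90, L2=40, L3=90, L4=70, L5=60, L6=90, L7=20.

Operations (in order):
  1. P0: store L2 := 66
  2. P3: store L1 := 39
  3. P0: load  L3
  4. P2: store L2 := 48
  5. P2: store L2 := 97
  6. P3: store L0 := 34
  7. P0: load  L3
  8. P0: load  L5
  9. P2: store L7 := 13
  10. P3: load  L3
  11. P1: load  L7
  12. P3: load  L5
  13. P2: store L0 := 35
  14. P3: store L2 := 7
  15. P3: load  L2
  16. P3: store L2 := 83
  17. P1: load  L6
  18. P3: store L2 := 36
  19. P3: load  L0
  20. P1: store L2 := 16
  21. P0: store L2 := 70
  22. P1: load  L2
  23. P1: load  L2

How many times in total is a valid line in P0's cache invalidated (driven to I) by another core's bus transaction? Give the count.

1. P0: store L2 := 66  bus=[BusRdX]  L2: P0=M P1=I P2=I P3=I  mem[L2]=40
2. P3: store L1 := 39  bus=[BusRdX]  L1: P0=I P1=I P2=I P3=M  mem[L1]=90
3. P0: load  L3  bus=[BusRd]  L3: P0=S P1=I P2=I P3=I  mem[L3]=90
4. P2: store L2 := 48  bus=[BusRdX,Flush]  L2: P0=I P1=I P2=M P3=I  mem[L2]=66
5. P2: store L2 := 97  bus=[-]  L2: P0=I P1=I P2=M P3=I  mem[L2]=66
6. P3: store L0 := 34  bus=[BusRdX]  L0: P0=I P1=I P2=I P3=M  mem[L0]=90
7. P0: load  L3  bus=[-]  L3: P0=S P1=I P2=I P3=I  mem[L3]=90
8. P0: load  L5  bus=[BusRd]  L5: P0=S P1=I P2=I P3=I  mem[L5]=60
9. P2: store L7 := 13  bus=[BusRdX]  L7: P0=I P1=I P2=M P3=I  mem[L7]=20
10. P3: load  L3  bus=[BusRd]  L3: P0=S P1=I P2=I P3=S  mem[L3]=90
11. P1: load  L7  bus=[BusRd,Flush]  L7: P0=I P1=S P2=S P3=I  mem[L7]=13
12. P3: load  L5  bus=[BusRd]  L5: P0=S P1=I P2=I P3=S  mem[L5]=60
13. P2: store L0 := 35  bus=[BusRdX,Flush]  L0: P0=I P1=I P2=M P3=I  mem[L0]=34
14. P3: store L2 := 7  bus=[BusRdX,Flush]  L2: P0=I P1=I P2=I P3=M  mem[L2]=97
15. P3: load  L2  bus=[-]  L2: P0=I P1=I P2=I P3=M  mem[L2]=97
16. P3: store L2 := 83  bus=[-]  L2: P0=I P1=I P2=I P3=M  mem[L2]=97
17. P1: load  L6  bus=[BusRd]  L6: P0=I P1=S P2=I P3=I  mem[L6]=90
18. P3: store L2 := 36  bus=[-]  L2: P0=I P1=I P2=I P3=M  mem[L2]=97
19. P3: load  L0  bus=[BusRd,Flush]  L0: P0=I P1=I P2=S P3=S  mem[L0]=35
20. P1: store L2 := 16  bus=[BusRdX,Flush]  L2: P0=I P1=M P2=I P3=I  mem[L2]=36
21. P0: store L2 := 70  bus=[BusRdX,Flush]  L2: P0=M P1=I P2=I P3=I  mem[L2]=16
22. P1: load  L2  bus=[BusRd,Flush]  L2: P0=S P1=S P2=I P3=I  mem[L2]=70
23. P1: load  L2  bus=[-]  L2: P0=S P1=S P2=I P3=I  mem[L2]=70

invalidations = 1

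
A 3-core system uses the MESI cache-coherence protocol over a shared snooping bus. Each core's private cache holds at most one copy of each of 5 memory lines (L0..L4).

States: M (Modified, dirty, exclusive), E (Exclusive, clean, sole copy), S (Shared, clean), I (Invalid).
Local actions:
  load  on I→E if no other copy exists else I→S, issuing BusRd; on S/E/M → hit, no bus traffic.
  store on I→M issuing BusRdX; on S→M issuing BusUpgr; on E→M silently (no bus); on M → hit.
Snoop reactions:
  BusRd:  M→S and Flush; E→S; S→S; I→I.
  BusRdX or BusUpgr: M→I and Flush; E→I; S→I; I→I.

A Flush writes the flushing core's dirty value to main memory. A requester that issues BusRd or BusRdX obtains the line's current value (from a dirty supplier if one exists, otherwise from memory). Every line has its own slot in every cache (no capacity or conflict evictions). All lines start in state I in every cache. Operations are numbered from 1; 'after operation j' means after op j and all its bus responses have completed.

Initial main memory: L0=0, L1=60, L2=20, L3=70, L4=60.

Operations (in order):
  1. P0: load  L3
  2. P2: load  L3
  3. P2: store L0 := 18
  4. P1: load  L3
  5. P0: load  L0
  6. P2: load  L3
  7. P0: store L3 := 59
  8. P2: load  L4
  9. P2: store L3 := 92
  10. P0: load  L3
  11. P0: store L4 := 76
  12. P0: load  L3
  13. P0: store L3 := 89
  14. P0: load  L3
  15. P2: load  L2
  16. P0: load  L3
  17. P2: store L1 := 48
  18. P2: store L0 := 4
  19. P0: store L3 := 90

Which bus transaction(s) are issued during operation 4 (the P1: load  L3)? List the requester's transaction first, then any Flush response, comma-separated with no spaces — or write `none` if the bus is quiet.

1. P0: load  L3  bus=[BusRd]  L3: P0=E P1=I P2=I  mem[L3]=70
2. P2: load  L3  bus=[BusRd]  L3: P0=S P1=I P2=S  mem[L3]=70
3. P2: store L0 := 18  bus=[BusRdX]  L0: P0=I P1=I P2=M  mem[L0]=0
4. P1: load  L3  bus=[BusRd]  L3: P0=S P1=S P2=S  mem[L3]=70
5. P0: load  L0  bus=[BusRd,Flush]  L0: P0=S P1=I P2=S  mem[L0]=18
6. P2: load  L3  bus=[-]  L3: P0=S P1=S P2=S  mem[L3]=70
7. P0: store L3 := 59  bus=[BusUpgr]  L3: P0=M P1=I P2=I  mem[L3]=70
8. P2: load  L4  bus=[BusRd]  L4: P0=I P1=I P2=E  mem[L4]=60
9. P2: store L3 := 92  bus=[BusRdX,Flush]  L3: P0=I P1=I P2=M  mem[L3]=59
10. P0: load  L3  bus=[BusRd,Flush]  L3: P0=S P1=I P2=S  mem[L3]=92
11. P0: store L4 := 76  bus=[BusRdX]  L4: P0=M P1=I P2=I  mem[L4]=60
12. P0: load  L3  bus=[-]  L3: P0=S P1=I P2=S  mem[L3]=92
13. P0: store L3 := 89  bus=[BusUpgr]  L3: P0=M P1=I P2=I  mem[L3]=92
14. P0: load  L3  bus=[-]  L3: P0=M P1=I P2=I  mem[L3]=92
15. P2: load  L2  bus=[BusRd]  L2: P0=I P1=I P2=E  mem[L2]=20
16. P0: load  L3  bus=[-]  L3: P0=M P1=I P2=I  mem[L3]=92
17. P2: store L1 := 48  bus=[BusRdX]  L1: P0=I P1=I P2=M  mem[L1]=60
18. P2: store L0 := 4  bus=[BusUpgr]  L0: P0=I P1=I P2=M  mem[L0]=18
19. P0: store L3 := 90  bus=[-]  L3: P0=M P1=I P2=I  mem[L3]=92

bus = BusRd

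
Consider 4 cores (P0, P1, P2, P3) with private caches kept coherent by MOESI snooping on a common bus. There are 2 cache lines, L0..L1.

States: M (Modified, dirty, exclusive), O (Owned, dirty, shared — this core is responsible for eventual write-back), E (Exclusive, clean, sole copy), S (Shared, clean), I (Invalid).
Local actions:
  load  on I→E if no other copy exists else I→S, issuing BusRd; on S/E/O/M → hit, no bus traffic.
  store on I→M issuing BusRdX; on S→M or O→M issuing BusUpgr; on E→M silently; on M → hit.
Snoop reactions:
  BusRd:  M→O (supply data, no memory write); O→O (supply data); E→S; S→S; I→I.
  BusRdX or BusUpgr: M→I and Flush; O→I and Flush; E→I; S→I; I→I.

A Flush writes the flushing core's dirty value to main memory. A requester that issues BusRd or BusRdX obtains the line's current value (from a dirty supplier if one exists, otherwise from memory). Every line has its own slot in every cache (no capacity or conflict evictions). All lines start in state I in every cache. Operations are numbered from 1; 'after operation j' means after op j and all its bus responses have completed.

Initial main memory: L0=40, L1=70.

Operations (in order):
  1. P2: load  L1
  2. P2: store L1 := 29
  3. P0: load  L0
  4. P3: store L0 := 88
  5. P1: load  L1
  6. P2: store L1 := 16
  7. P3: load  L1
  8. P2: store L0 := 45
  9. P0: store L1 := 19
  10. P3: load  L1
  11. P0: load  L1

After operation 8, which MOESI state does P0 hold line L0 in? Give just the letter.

state = I

  op1 P2: load  L1 → I/I/E/I on L1; bus BusRd; mem=70
  op2 P2: store L1 := 29 → I/I/M/I on L1; bus (none); mem=70
  op3 P0: load  L0 → E/I/I/I on L0; bus BusRd; mem=40
  op4 P3: store L0 := 88 → I/I/I/M on L0; bus BusRdX; mem=40
  op5 P1: load  L1 → I/S/O/I on L1; bus BusRd; mem=70
  op6 P2: store L1 := 16 → I/I/M/I on L1; bus BusUpgr; mem=70
  op7 P3: load  L1 → I/I/O/S on L1; bus BusRd; mem=70
  op8 P2: store L0 := 45 → I/I/M/I on L0; bus BusRdX Flush; mem=88
  op9 P0: store L1 := 19 → M/I/I/I on L1; bus BusRdX Flush; mem=16
  op10 P3: load  L1 → O/I/I/S on L1; bus BusRd; mem=16
  op11 P0: load  L1 → O/I/I/S on L1; bus (none); mem=16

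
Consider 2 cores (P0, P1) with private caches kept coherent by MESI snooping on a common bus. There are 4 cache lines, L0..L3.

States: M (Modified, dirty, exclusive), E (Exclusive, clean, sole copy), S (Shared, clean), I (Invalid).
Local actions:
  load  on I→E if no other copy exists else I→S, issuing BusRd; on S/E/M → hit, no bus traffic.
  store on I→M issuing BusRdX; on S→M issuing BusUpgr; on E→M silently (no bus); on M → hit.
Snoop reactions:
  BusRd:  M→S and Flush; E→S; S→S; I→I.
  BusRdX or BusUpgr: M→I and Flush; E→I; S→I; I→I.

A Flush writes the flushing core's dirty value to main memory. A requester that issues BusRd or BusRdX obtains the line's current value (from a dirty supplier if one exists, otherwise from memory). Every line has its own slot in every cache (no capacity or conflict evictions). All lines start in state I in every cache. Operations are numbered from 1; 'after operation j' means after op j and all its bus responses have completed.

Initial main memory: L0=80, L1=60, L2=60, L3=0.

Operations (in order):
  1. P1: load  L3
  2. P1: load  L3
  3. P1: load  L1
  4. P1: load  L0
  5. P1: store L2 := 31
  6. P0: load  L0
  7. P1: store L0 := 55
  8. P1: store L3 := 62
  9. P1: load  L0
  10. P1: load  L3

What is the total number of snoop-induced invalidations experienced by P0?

  op1 P1: load  L3 → I/E on L3; bus BusRd; mem=0
  op2 P1: load  L3 → I/E on L3; bus (none); mem=0
  op3 P1: load  L1 → I/E on L1; bus BusRd; mem=60
  op4 P1: load  L0 → I/E on L0; bus BusRd; mem=80
  op5 P1: store L2 := 31 → I/M on L2; bus BusRdX; mem=60
  op6 P0: load  L0 → S/S on L0; bus BusRd; mem=80
  op7 P1: store L0 := 55 → I/M on L0; bus BusUpgr; mem=80
  op8 P1: store L3 := 62 → I/M on L3; bus (none); mem=0
  op9 P1: load  L0 → I/M on L0; bus (none); mem=80
  op10 P1: load  L3 → I/M on L3; bus (none); mem=0

invalidations = 1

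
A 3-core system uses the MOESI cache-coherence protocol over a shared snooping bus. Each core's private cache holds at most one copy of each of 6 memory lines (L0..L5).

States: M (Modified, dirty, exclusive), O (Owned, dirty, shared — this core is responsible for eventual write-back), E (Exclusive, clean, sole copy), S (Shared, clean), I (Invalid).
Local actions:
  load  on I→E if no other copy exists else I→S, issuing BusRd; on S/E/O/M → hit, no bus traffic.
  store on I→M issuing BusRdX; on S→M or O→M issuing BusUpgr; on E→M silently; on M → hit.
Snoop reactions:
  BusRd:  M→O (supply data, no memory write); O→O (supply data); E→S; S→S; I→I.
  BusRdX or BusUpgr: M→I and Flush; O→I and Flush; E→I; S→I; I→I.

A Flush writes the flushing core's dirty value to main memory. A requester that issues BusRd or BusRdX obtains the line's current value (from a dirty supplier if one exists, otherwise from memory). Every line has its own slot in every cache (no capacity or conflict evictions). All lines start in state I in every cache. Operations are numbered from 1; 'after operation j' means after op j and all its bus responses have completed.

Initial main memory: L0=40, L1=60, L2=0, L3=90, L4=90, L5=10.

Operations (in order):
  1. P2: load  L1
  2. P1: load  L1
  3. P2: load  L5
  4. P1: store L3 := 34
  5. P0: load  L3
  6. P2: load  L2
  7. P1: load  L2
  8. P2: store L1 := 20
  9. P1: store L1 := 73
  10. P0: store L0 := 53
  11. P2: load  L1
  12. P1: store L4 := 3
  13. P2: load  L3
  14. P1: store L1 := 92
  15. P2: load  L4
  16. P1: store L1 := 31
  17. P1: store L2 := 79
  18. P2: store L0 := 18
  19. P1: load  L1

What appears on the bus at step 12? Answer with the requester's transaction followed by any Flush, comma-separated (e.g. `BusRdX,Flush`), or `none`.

bus = BusRdX

step 1: P2: load  L1  ⟶  IIE  (L1)  txn=BusRd  M[L1]=60
step 2: P1: load  L1  ⟶  ISS  (L1)  txn=BusRd  M[L1]=60
step 3: P2: load  L5  ⟶  IIE  (L5)  txn=BusRd  M[L5]=10
step 4: P1: store L3 := 34  ⟶  IMI  (L3)  txn=BusRdX  M[L3]=90
step 5: P0: load  L3  ⟶  SOI  (L3)  txn=BusRd  M[L3]=90
step 6: P2: load  L2  ⟶  IIE  (L2)  txn=BusRd  M[L2]=0
step 7: P1: load  L2  ⟶  ISS  (L2)  txn=BusRd  M[L2]=0
step 8: P2: store L1 := 20  ⟶  IIM  (L1)  txn=BusUpgr  M[L1]=60
step 9: P1: store L1 := 73  ⟶  IMI  (L1)  txn=BusRdX+Flush  M[L1]=20
step 10: P0: store L0 := 53  ⟶  MII  (L0)  txn=BusRdX  M[L0]=40
step 11: P2: load  L1  ⟶  IOS  (L1)  txn=BusRd  M[L1]=20
step 12: P1: store L4 := 3  ⟶  IMI  (L4)  txn=BusRdX  M[L4]=90
step 13: P2: load  L3  ⟶  SOS  (L3)  txn=BusRd  M[L3]=90
step 14: P1: store L1 := 92  ⟶  IMI  (L1)  txn=BusUpgr  M[L1]=20
step 15: P2: load  L4  ⟶  IOS  (L4)  txn=BusRd  M[L4]=90
step 16: P1: store L1 := 31  ⟶  IMI  (L1)  txn=∅  M[L1]=20
step 17: P1: store L2 := 79  ⟶  IMI  (L2)  txn=BusUpgr  M[L2]=0
step 18: P2: store L0 := 18  ⟶  IIM  (L0)  txn=BusRdX+Flush  M[L0]=53
step 19: P1: load  L1  ⟶  IMI  (L1)  txn=∅  M[L1]=20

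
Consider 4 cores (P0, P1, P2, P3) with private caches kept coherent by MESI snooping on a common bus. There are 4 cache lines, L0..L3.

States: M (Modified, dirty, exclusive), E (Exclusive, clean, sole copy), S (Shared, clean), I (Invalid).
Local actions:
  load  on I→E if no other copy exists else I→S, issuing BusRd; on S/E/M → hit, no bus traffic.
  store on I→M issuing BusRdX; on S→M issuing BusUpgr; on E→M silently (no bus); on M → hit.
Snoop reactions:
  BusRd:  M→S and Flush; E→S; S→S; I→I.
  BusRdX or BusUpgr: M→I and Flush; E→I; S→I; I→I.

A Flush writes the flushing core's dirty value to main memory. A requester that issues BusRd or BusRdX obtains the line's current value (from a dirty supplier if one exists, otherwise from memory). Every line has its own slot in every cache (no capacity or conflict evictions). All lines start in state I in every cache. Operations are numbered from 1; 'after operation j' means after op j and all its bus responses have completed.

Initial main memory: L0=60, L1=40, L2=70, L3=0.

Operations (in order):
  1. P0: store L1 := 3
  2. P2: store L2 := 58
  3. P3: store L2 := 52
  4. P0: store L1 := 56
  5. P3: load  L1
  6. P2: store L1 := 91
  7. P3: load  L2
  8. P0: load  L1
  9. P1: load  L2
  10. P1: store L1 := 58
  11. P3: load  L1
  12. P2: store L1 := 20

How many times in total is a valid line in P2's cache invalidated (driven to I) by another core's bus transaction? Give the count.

1. P0: store L1 := 3  bus=[BusRdX]  L1: P0=M P1=I P2=I P3=I  mem[L1]=40
2. P2: store L2 := 58  bus=[BusRdX]  L2: P0=I P1=I P2=M P3=I  mem[L2]=70
3. P3: store L2 := 52  bus=[BusRdX,Flush]  L2: P0=I P1=I P2=I P3=M  mem[L2]=58
4. P0: store L1 := 56  bus=[-]  L1: P0=M P1=I P2=I P3=I  mem[L1]=40
5. P3: load  L1  bus=[BusRd,Flush]  L1: P0=S P1=I P2=I P3=S  mem[L1]=56
6. P2: store L1 := 91  bus=[BusRdX]  L1: P0=I P1=I P2=M P3=I  mem[L1]=56
7. P3: load  L2  bus=[-]  L2: P0=I P1=I P2=I P3=M  mem[L2]=58
8. P0: load  L1  bus=[BusRd,Flush]  L1: P0=S P1=I P2=S P3=I  mem[L1]=91
9. P1: load  L2  bus=[BusRd,Flush]  L2: P0=I P1=S P2=I P3=S  mem[L2]=52
10. P1: store L1 := 58  bus=[BusRdX]  L1: P0=I P1=M P2=I P3=I  mem[L1]=91
11. P3: load  L1  bus=[BusRd,Flush]  L1: P0=I P1=S P2=I P3=S  mem[L1]=58
12. P2: store L1 := 20  bus=[BusRdX]  L1: P0=I P1=I P2=M P3=I  mem[L1]=58

invalidations = 2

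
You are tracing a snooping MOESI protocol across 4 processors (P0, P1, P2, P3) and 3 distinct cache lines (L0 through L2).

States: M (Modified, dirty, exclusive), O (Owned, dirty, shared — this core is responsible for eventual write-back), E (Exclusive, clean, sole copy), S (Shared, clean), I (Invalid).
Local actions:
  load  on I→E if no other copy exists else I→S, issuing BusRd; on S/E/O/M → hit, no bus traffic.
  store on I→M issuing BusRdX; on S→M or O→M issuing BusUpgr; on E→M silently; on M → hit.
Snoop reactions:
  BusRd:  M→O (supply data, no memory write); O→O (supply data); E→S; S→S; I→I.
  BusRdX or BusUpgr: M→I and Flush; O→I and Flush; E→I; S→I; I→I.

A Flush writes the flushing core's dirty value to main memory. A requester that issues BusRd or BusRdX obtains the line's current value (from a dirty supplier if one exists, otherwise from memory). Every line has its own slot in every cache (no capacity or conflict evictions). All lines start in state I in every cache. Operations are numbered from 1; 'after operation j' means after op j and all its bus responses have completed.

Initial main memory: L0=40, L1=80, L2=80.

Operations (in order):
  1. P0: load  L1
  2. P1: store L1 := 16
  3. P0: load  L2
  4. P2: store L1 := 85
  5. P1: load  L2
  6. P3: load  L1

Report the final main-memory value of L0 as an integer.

memory[L0] = 40

  op1 P0: load  L1 → E/I/I/I on L1; bus BusRd; mem=80
  op2 P1: store L1 := 16 → I/M/I/I on L1; bus BusRdX; mem=80
  op3 P0: load  L2 → E/I/I/I on L2; bus BusRd; mem=80
  op4 P2: store L1 := 85 → I/I/M/I on L1; bus BusRdX Flush; mem=16
  op5 P1: load  L2 → S/S/I/I on L2; bus BusRd; mem=80
  op6 P3: load  L1 → I/I/O/S on L1; bus BusRd; mem=16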